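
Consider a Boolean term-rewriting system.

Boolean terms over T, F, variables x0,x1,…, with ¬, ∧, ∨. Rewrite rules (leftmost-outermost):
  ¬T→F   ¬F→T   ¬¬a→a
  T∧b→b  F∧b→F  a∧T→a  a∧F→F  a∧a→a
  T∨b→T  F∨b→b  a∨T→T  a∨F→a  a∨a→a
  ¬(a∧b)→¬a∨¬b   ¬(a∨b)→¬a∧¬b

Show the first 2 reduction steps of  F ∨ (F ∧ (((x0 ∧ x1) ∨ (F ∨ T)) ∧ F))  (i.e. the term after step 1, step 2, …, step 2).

  start: F ∨ (F ∧ (((x0 ∧ x1) ∨ (F ∨ T)) ∧ F))
  →1  F ∧ (((x0 ∧ x1) ∨ (F ∨ T)) ∧ F)
  →2  F

Answer: after 2 steps: F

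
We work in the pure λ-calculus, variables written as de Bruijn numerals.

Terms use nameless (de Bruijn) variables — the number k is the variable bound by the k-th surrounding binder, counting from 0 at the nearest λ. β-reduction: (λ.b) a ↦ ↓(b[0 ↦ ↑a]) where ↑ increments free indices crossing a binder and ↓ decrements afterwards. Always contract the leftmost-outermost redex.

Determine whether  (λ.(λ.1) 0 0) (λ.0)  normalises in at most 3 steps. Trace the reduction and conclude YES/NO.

Answer: YES — reaches normal form λ.0 in 3 ≤ 3 steps

Working:
  start: (λ.(λ.1) 0 0) (λ.0)
  [1] (λ.λ.0) (λ.0) (λ.0)
  [2] (λ.0) (λ.0)
  [3] λ.0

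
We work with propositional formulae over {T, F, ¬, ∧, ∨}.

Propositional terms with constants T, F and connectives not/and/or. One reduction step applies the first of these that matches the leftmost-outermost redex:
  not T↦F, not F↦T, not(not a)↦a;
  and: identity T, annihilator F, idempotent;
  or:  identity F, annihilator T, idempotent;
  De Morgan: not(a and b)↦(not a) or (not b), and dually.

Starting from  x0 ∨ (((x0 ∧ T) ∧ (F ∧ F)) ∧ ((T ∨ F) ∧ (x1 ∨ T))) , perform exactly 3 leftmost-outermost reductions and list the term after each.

  start: x0 ∨ (((x0 ∧ T) ∧ (F ∧ F)) ∧ ((T ∨ F) ∧ (x1 ∨ T)))
  step 1: x0 ∨ ((x0 ∧ (F ∧ F)) ∧ ((T ∨ F) ∧ (x1 ∨ T)))
  step 2: x0 ∨ ((x0 ∧ F) ∧ ((T ∨ F) ∧ (x1 ∨ T)))
  step 3: x0 ∨ (F ∧ ((T ∨ F) ∧ (x1 ∨ T)))

Answer: after 3 steps: x0 ∨ (F ∧ ((T ∨ F) ∧ (x1 ∨ T)))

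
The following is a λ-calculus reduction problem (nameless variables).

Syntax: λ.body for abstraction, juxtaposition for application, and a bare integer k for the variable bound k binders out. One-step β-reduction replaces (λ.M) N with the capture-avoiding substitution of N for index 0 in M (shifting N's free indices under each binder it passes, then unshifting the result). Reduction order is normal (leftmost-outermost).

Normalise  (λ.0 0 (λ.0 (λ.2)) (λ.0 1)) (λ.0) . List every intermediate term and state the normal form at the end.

  start: (λ.0 0 (λ.0 (λ.2)) (λ.0 1)) (λ.0)
  [1] (λ.0) (λ.0) (λ.0 (λ.λ.0)) (λ.0 (λ.0))
  [2] (λ.0) (λ.0 (λ.λ.0)) (λ.0 (λ.0))
  [3] (λ.0 (λ.λ.0)) (λ.0 (λ.0))
  [4] (λ.0 (λ.0)) (λ.λ.0)
  [5] (λ.λ.0) (λ.0)
  [6] λ.0

Answer: normal form = λ.0  (in 6 steps)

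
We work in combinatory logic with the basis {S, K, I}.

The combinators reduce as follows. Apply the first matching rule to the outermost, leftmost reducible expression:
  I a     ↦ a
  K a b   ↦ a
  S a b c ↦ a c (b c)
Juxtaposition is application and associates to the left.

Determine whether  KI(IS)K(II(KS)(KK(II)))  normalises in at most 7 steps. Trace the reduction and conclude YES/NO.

  start: KI(IS)K(II(KS)(KK(II)))
  step 1: IK(II(KS)(KK(II)))
  step 2: K(II(KS)(KK(II)))
  step 3: K(I(KS)(KK(II)))
  step 4: K(KS(KK(II)))
  step 5: KS

Answer: YES — reaches normal form KS in 5 ≤ 7 steps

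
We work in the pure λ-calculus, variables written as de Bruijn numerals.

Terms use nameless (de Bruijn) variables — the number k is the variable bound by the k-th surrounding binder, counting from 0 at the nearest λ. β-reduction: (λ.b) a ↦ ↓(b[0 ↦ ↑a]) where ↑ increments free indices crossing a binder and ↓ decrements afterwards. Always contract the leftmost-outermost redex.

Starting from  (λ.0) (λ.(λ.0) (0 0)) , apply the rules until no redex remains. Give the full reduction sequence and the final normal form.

Answer: normal form = λ.0 0  (in 2 steps)

Reduction:
  start: (λ.0) (λ.(λ.0) (0 0))
  step 1: λ.(λ.0) (0 0)
  step 2: λ.0 0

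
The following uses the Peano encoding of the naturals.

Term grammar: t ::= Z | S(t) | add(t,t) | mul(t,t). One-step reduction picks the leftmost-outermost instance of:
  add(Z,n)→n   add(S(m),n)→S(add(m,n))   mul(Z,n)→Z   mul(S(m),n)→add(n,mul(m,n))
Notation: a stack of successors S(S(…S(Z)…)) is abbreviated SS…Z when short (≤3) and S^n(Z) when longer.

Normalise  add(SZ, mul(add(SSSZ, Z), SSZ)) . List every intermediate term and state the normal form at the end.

  start: add(SZ, mul(add(SSSZ, Z), SSZ))
  [1] S(add(Z, mul(add(SSSZ, Z), SSZ)))
  [2] S(mul(add(SSSZ, Z), SSZ))
  [3] S(mul(S(add(SSZ, Z)), SSZ))
  [4] S(add(SSZ, mul(add(SSZ, Z), SSZ)))
  [5] S(S(add(SZ, mul(add(SSZ, Z), SSZ))))
  [6] S(S(S(add(Z, mul(add(SSZ, Z), SSZ)))))
  [7] S(S(S(mul(add(SSZ, Z), SSZ))))
  [8] S(S(S(mul(S(add(SZ, Z)), SSZ))))
  [9] S(S(S(add(SSZ, mul(add(SZ, Z), SSZ)))))
  [10] S(S(S(S(add(SZ, mul(add(SZ, Z), SSZ))))))
  [11] S(S(S(S(S(add(Z, mul(add(SZ, Z), SSZ)))))))
  [12] S(S(S(S(S(mul(add(SZ, Z), SSZ))))))
  [13] S(S(S(S(S(mul(S(add(Z, Z)), SSZ))))))
  [14] S(S(S(S(S(add(SSZ, mul(add(Z, Z), SSZ)))))))
  [15] S(S(S(S(S(S(add(SZ, mul(add(Z, Z), SSZ))))))))
  [16] S(S(S(S(S(S(S(add(Z, mul(add(Z, Z), SSZ)))))))))
  [17] S(S(S(S(S(S(S(mul(add(Z, Z), SSZ))))))))
  [18] S(S(S(S(S(S(S(mul(Z, SSZ))))))))
  [19] S^7(Z)

Answer: normal form = S^7(Z)  (in 19 steps)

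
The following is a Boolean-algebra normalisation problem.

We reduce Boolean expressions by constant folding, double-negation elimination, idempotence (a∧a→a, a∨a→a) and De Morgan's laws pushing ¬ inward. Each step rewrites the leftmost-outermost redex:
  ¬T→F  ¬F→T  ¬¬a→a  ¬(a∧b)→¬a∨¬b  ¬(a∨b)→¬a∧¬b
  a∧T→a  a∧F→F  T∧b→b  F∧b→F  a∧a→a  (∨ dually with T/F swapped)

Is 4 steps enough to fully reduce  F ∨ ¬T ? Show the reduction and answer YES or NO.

  start: F ∨ ¬T
  [1] ¬T
  [2] F

Answer: YES — reaches normal form F in 2 ≤ 4 steps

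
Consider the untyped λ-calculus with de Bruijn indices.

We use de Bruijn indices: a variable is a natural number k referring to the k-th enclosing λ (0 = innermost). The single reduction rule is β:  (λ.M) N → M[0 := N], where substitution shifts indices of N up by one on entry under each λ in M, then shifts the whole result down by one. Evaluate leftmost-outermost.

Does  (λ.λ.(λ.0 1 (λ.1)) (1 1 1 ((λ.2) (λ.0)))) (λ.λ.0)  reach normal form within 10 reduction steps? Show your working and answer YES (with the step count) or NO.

Answer: YES — reaches normal form λ.0 (λ.λ.0) in 9 ≤ 10 steps

Reduction:
  start: (λ.λ.(λ.0 1 (λ.1)) (1 1 1 ((λ.2) (λ.0)))) (λ.λ.0)
  [1] λ.(λ.0 1 (λ.1)) ((λ.λ.0) (λ.λ.0) (λ.λ.0) ((λ.λ.λ.0) (λ.0)))
  [2] λ.(λ.λ.0) (λ.λ.0) (λ.λ.0) ((λ.λ.λ.0) (λ.0)) 0 (λ.(λ.λ.0) (λ.λ.0) (λ.λ.0) ((λ.λ.λ.0) (λ.0)))
  [3] λ.(λ.0) (λ.λ.0) ((λ.λ.λ.0) (λ.0)) 0 (λ.(λ.λ.0) (λ.λ.0) (λ.λ.0) ((λ.λ.λ.0) (λ.0)))
  [4] λ.(λ.λ.0) ((λ.λ.λ.0) (λ.0)) 0 (λ.(λ.λ.0) (λ.λ.0) (λ.λ.0) ((λ.λ.λ.0) (λ.0)))
  [5] λ.(λ.0) 0 (λ.(λ.λ.0) (λ.λ.0) (λ.λ.0) ((λ.λ.λ.0) (λ.0)))
  [6] λ.0 (λ.(λ.λ.0) (λ.λ.0) (λ.λ.0) ((λ.λ.λ.0) (λ.0)))
  [7] λ.0 (λ.(λ.0) (λ.λ.0) ((λ.λ.λ.0) (λ.0)))
  [8] λ.0 (λ.(λ.λ.0) ((λ.λ.λ.0) (λ.0)))
  [9] λ.0 (λ.λ.0)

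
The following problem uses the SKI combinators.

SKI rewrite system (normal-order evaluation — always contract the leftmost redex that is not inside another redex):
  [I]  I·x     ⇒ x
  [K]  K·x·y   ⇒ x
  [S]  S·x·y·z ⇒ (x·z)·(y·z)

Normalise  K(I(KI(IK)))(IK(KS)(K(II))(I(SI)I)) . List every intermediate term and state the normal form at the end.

Answer: normal form = I  (in 3 steps)

Derivation:
  start: K(I(KI(IK)))(IK(KS)(K(II))(I(SI)I))
  step 1: I(KI(IK))
  step 2: KI(IK)
  step 3: I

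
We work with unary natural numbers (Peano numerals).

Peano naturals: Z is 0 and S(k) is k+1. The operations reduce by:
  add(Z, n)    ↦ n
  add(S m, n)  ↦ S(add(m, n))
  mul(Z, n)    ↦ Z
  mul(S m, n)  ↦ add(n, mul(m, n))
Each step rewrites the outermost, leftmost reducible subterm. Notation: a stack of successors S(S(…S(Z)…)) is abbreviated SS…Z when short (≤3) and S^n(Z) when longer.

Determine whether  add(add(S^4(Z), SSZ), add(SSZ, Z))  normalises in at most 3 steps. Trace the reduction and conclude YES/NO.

  start: add(add(S^4(Z), SSZ), add(SSZ, Z))
  step 1: add(S(add(SSSZ, SSZ)), add(SSZ, Z))
  step 2: S(add(add(SSSZ, SSZ), add(SSZ, Z)))
  step 3: S(add(S(add(SSZ, SSZ)), add(SSZ, Z)))

Answer: NO — after 3 steps the term is S(add(S(add(SSZ, SSZ)), add(SSZ, Z))), not yet normal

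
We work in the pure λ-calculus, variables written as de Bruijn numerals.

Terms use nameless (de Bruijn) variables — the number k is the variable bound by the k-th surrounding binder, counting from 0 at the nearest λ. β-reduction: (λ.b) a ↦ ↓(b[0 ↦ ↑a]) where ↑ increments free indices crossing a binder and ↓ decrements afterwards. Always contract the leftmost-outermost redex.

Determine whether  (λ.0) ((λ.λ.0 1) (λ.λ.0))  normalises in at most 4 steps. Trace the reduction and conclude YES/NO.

Answer: YES — reaches normal form λ.0 (λ.λ.0) in 2 ≤ 4 steps

Reduction:
  start: (λ.0) ((λ.λ.0 1) (λ.λ.0))
  step 1: (λ.λ.0 1) (λ.λ.0)
  step 2: λ.0 (λ.λ.0)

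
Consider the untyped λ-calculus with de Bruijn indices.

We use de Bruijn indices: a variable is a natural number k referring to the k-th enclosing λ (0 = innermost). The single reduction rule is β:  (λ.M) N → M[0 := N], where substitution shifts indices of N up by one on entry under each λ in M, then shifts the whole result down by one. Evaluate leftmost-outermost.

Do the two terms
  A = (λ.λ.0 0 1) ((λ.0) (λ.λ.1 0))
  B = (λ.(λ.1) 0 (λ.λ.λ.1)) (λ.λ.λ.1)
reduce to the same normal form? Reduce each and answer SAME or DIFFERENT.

Answer: DIFFERENT — A ⇓ λ.0 0 (λ.λ.1 0), B ⇓ λ.λ.1

Reduction:
Term A:
  start: (λ.λ.0 0 1) ((λ.0) (λ.λ.1 0))
  →1  λ.0 0 ((λ.0) (λ.λ.1 0))
  →2  λ.0 0 (λ.λ.1 0)

Term B:
  start: (λ.(λ.1) 0 (λ.λ.λ.1)) (λ.λ.λ.1)
  →1  (λ.λ.λ.λ.1) (λ.λ.λ.1) (λ.λ.λ.1)
  →2  (λ.λ.λ.1) (λ.λ.λ.1)
  →3  λ.λ.1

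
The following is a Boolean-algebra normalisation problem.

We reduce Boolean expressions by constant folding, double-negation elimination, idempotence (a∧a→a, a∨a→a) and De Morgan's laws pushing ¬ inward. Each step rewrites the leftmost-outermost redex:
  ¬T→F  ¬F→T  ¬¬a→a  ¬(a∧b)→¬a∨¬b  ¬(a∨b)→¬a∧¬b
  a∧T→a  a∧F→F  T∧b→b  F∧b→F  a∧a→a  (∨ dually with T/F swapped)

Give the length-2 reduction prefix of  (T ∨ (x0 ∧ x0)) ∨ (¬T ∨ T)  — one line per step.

Answer: after 2 steps: T

Reduction:
  start: (T ∨ (x0 ∧ x0)) ∨ (¬T ∨ T)
  step 1: T ∨ (¬T ∨ T)
  step 2: T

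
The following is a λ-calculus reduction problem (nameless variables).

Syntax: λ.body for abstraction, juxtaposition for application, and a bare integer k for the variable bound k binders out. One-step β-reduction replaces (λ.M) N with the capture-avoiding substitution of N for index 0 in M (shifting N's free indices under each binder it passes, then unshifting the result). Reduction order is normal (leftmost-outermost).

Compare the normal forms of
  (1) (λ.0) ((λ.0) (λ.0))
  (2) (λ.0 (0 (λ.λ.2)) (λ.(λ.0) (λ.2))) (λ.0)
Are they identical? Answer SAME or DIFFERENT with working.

Answer: DIFFERENT — A ⇓ λ.0, B ⇓ λ.λ.0

Working:
Term A:
  start: (λ.0) ((λ.0) (λ.0))
  step 1: (λ.0) (λ.0)
  step 2: λ.0

Term B:
  start: (λ.0 (0 (λ.λ.2)) (λ.(λ.0) (λ.2))) (λ.0)
  step 1: (λ.0) ((λ.0) (λ.λ.λ.0)) (λ.(λ.0) (λ.λ.0))
  step 2: (λ.0) (λ.λ.λ.0) (λ.(λ.0) (λ.λ.0))
  step 3: (λ.λ.λ.0) (λ.(λ.0) (λ.λ.0))
  step 4: λ.λ.0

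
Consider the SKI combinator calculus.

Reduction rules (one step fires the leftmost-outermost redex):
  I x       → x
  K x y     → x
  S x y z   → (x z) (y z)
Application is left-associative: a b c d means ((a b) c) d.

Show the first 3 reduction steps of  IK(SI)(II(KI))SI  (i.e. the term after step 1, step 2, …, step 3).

Answer: after 3 steps: II(SI)

Derivation:
  start: IK(SI)(II(KI))SI
  →1  K(SI)(II(KI))SI
  →2  SISI
  →3  II(SI)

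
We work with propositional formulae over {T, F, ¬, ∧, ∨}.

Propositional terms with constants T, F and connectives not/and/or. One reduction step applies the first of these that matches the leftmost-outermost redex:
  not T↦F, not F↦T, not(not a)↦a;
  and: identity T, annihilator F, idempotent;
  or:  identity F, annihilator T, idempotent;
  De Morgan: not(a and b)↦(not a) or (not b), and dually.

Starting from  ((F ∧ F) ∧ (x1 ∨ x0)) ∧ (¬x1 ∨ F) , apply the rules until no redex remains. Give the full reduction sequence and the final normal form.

  start: ((F ∧ F) ∧ (x1 ∨ x0)) ∧ (¬x1 ∨ F)
  step 1: (F ∧ (x1 ∨ x0)) ∧ (¬x1 ∨ F)
  step 2: F ∧ (¬x1 ∨ F)
  step 3: F

Answer: normal form = F  (in 3 steps)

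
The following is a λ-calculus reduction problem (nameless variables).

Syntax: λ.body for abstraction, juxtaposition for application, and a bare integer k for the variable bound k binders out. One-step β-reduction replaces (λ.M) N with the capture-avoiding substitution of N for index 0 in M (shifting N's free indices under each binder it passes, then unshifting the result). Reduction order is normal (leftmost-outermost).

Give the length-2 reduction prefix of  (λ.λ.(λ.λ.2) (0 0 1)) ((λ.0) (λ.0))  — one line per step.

Answer: after 2 steps: λ.λ.1

Derivation:
  start: (λ.λ.(λ.λ.2) (0 0 1)) ((λ.0) (λ.0))
  step 1: λ.(λ.λ.2) (0 0 ((λ.0) (λ.0)))
  step 2: λ.λ.1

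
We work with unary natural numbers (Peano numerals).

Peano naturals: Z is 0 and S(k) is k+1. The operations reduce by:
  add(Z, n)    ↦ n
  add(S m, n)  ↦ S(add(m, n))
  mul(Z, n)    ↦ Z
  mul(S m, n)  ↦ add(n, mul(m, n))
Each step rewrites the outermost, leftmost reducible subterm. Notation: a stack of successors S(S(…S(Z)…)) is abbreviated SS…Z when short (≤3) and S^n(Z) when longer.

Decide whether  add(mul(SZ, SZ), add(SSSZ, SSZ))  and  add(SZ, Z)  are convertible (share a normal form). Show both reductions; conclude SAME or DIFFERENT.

Term A:
  start: add(mul(SZ, SZ), add(SSSZ, SSZ))
  step 1: add(add(SZ, mul(Z, SZ)), add(SSSZ, SSZ))
  step 2: add(S(add(Z, mul(Z, SZ))), add(SSSZ, SSZ))
  step 3: S(add(add(Z, mul(Z, SZ)), add(SSSZ, SSZ)))
  step 4: S(add(mul(Z, SZ), add(SSSZ, SSZ)))
  step 5: S(add(Z, add(SSSZ, SSZ)))
  step 6: S(add(SSSZ, SSZ))
  step 7: S(S(add(SSZ, SSZ)))
  step 8: S(S(S(add(SZ, SSZ))))
  step 9: S(S(S(S(add(Z, SSZ)))))
  step 10: S^6(Z)

Term B:
  start: add(SZ, Z)
  step 1: S(add(Z, Z))
  step 2: SZ

Answer: DIFFERENT — A ⇓ S^6(Z), B ⇓ SZ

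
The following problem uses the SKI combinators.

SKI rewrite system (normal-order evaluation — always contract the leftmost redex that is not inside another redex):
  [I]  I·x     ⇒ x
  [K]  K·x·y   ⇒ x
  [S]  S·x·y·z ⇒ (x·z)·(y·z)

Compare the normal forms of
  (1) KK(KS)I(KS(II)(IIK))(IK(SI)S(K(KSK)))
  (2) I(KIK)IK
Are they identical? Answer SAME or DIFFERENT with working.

Answer: DIFFERENT — A ⇓ SI(KS), B ⇓ K

Derivation:
Term A:
  start: KK(KS)I(KS(II)(IIK))(IK(SI)S(K(KSK)))
  [1] KI(KS(II)(IIK))(IK(SI)S(K(KSK)))
  [2] I(IK(SI)S(K(KSK)))
  [3] IK(SI)S(K(KSK))
  [4] K(SI)S(K(KSK))
  [5] SI(K(KSK))
  [6] SI(KS)

Term B:
  start: I(KIK)IK
  [1] KIKIK
  [2] IIK
  [3] IK
  [4] K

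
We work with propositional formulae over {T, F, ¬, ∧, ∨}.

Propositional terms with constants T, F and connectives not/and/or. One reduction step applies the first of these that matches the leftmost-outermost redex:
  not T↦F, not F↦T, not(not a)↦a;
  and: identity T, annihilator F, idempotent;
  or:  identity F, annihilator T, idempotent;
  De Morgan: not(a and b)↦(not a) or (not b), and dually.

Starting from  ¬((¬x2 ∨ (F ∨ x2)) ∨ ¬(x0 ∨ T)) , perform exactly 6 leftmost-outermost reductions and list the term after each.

  start: ¬((¬x2 ∨ (F ∨ x2)) ∨ ¬(x0 ∨ T))
  step 1: ¬(¬x2 ∨ (F ∨ x2)) ∧ ¬¬(x0 ∨ T)
  step 2: (¬¬x2 ∧ ¬(F ∨ x2)) ∧ ¬¬(x0 ∨ T)
  step 3: (x2 ∧ ¬(F ∨ x2)) ∧ ¬¬(x0 ∨ T)
  step 4: (x2 ∧ (¬F ∧ ¬x2)) ∧ ¬¬(x0 ∨ T)
  step 5: (x2 ∧ (T ∧ ¬x2)) ∧ ¬¬(x0 ∨ T)
  step 6: (x2 ∧ ¬x2) ∧ ¬¬(x0 ∨ T)

Answer: after 6 steps: (x2 ∧ ¬x2) ∧ ¬¬(x0 ∨ T)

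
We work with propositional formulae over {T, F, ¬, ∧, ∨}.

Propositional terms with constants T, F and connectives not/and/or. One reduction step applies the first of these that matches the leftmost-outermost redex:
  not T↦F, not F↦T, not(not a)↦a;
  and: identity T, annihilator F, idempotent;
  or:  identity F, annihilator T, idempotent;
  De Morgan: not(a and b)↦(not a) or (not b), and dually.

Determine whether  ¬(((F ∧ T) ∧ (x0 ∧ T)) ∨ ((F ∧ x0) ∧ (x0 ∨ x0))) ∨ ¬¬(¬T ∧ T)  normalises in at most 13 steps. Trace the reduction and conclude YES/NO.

Answer: YES — reaches normal form T in 13 ≤ 13 steps

Reduction:
  start: ¬(((F ∧ T) ∧ (x0 ∧ T)) ∨ ((F ∧ x0) ∧ (x0 ∨ x0))) ∨ ¬¬(¬T ∧ T)
  →1  (¬((F ∧ T) ∧ (x0 ∧ T)) ∧ ¬((F ∧ x0) ∧ (x0 ∨ x0))) ∨ ¬¬(¬T ∧ T)
  →2  ((¬(F ∧ T) ∨ ¬(x0 ∧ T)) ∧ ¬((F ∧ x0) ∧ (x0 ∨ x0))) ∨ ¬¬(¬T ∧ T)
  →3  (((¬F ∨ ¬T) ∨ ¬(x0 ∧ T)) ∧ ¬((F ∧ x0) ∧ (x0 ∨ x0))) ∨ ¬¬(¬T ∧ T)
  →4  (((T ∨ ¬T) ∨ ¬(x0 ∧ T)) ∧ ¬((F ∧ x0) ∧ (x0 ∨ x0))) ∨ ¬¬(¬T ∧ T)
  →5  ((T ∨ ¬(x0 ∧ T)) ∧ ¬((F ∧ x0) ∧ (x0 ∨ x0))) ∨ ¬¬(¬T ∧ T)
  →6  (T ∧ ¬((F ∧ x0) ∧ (x0 ∨ x0))) ∨ ¬¬(¬T ∧ T)
  →7  ¬((F ∧ x0) ∧ (x0 ∨ x0)) ∨ ¬¬(¬T ∧ T)
  →8  (¬(F ∧ x0) ∨ ¬(x0 ∨ x0)) ∨ ¬¬(¬T ∧ T)
  →9  ((¬F ∨ ¬x0) ∨ ¬(x0 ∨ x0)) ∨ ¬¬(¬T ∧ T)
  →10  ((T ∨ ¬x0) ∨ ¬(x0 ∨ x0)) ∨ ¬¬(¬T ∧ T)
  →11  (T ∨ ¬(x0 ∨ x0)) ∨ ¬¬(¬T ∧ T)
  →12  T ∨ ¬¬(¬T ∧ T)
  →13  T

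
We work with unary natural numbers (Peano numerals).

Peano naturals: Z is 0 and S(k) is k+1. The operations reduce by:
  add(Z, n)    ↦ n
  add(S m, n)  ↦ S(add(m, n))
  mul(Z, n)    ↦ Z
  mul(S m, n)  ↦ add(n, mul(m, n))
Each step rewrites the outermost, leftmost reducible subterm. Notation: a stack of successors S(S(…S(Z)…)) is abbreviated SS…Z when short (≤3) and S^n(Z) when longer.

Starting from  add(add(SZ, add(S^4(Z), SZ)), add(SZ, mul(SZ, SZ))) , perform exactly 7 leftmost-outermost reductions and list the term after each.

  start: add(add(SZ, add(S^4(Z), SZ)), add(SZ, mul(SZ, SZ)))
  [1] add(S(add(Z, add(S^4(Z), SZ))), add(SZ, mul(SZ, SZ)))
  [2] S(add(add(Z, add(S^4(Z), SZ)), add(SZ, mul(SZ, SZ))))
  [3] S(add(add(S^4(Z), SZ), add(SZ, mul(SZ, SZ))))
  [4] S(add(S(add(SSSZ, SZ)), add(SZ, mul(SZ, SZ))))
  [5] S(S(add(add(SSSZ, SZ), add(SZ, mul(SZ, SZ)))))
  [6] S(S(add(S(add(SSZ, SZ)), add(SZ, mul(SZ, SZ)))))
  [7] S(S(S(add(add(SSZ, SZ), add(SZ, mul(SZ, SZ))))))

Answer: after 7 steps: S(S(S(add(add(SSZ, SZ), add(SZ, mul(SZ, SZ))))))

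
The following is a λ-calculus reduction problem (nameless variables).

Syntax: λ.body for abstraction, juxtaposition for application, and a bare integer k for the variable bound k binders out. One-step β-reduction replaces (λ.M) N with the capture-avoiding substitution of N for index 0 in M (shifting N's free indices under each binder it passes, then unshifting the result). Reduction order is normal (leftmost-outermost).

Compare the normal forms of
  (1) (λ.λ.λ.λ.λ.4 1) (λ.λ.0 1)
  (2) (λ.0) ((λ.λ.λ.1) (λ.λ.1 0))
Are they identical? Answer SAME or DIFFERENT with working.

Answer: DIFFERENT — A ⇓ λ.λ.λ.λ.λ.0 2, B ⇓ λ.λ.1

Reduction:
Term A:
  start: (λ.λ.λ.λ.λ.4 1) (λ.λ.0 1)
  →1  λ.λ.λ.λ.(λ.λ.0 1) 1
  →2  λ.λ.λ.λ.λ.0 2

Term B:
  start: (λ.0) ((λ.λ.λ.1) (λ.λ.1 0))
  →1  (λ.λ.λ.1) (λ.λ.1 0)
  →2  λ.λ.1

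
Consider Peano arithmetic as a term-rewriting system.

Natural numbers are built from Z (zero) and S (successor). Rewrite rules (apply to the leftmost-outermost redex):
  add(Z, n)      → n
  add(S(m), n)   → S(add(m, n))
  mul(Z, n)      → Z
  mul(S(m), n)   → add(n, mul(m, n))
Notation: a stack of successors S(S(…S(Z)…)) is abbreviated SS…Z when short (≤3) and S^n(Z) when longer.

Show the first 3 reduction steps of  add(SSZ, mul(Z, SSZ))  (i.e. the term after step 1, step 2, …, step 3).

Answer: after 3 steps: S(S(mul(Z, SSZ)))

Derivation:
  start: add(SSZ, mul(Z, SSZ))
  →1  S(add(SZ, mul(Z, SSZ)))
  →2  S(S(add(Z, mul(Z, SSZ))))
  →3  S(S(mul(Z, SSZ)))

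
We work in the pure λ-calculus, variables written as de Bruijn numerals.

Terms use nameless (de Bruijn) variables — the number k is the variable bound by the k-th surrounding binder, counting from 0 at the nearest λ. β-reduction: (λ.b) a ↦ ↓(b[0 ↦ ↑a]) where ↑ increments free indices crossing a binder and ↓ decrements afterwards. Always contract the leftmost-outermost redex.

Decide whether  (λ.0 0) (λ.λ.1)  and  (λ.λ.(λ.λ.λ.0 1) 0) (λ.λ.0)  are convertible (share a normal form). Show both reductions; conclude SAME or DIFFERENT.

Term A:
  start: (λ.0 0) (λ.λ.1)
  step 1: (λ.λ.1) (λ.λ.1)
  step 2: λ.λ.λ.1

Term B:
  start: (λ.λ.(λ.λ.λ.0 1) 0) (λ.λ.0)
  step 1: λ.(λ.λ.λ.0 1) 0
  step 2: λ.λ.λ.0 1

Answer: DIFFERENT — A ⇓ λ.λ.λ.1, B ⇓ λ.λ.λ.0 1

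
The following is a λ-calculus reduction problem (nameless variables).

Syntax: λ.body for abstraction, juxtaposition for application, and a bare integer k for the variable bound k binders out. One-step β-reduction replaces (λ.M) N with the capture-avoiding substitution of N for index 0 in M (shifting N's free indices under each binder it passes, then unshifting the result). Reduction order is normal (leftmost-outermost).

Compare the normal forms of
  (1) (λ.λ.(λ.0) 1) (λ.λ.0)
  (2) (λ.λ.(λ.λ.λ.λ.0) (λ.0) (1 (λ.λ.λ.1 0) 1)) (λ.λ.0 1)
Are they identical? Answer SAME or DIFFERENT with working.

Answer: SAME — A ⇓ λ.λ.λ.0, B ⇓ λ.λ.λ.0

Working:
Term A:
  start: (λ.λ.(λ.0) 1) (λ.λ.0)
  step 1: λ.(λ.0) (λ.λ.0)
  step 2: λ.λ.λ.0

Term B:
  start: (λ.λ.(λ.λ.λ.λ.0) (λ.0) (1 (λ.λ.λ.1 0) 1)) (λ.λ.0 1)
  step 1: λ.(λ.λ.λ.λ.0) (λ.0) ((λ.λ.0 1) (λ.λ.λ.1 0) (λ.λ.0 1))
  step 2: λ.(λ.λ.λ.0) ((λ.λ.0 1) (λ.λ.λ.1 0) (λ.λ.0 1))
  step 3: λ.λ.λ.0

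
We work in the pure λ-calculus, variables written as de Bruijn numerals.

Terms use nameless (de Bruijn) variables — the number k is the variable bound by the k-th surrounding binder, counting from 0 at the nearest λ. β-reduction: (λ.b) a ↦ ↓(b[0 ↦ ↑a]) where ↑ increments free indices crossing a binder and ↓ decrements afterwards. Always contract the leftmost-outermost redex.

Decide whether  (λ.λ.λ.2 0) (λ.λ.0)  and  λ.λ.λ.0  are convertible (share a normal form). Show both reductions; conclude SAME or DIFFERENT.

Answer: SAME — A ⇓ λ.λ.λ.0, B ⇓ λ.λ.λ.0

Derivation:
Term A:
  start: (λ.λ.λ.2 0) (λ.λ.0)
  [1] λ.λ.(λ.λ.0) 0
  [2] λ.λ.λ.0

Term B:
  start: λ.λ.λ.0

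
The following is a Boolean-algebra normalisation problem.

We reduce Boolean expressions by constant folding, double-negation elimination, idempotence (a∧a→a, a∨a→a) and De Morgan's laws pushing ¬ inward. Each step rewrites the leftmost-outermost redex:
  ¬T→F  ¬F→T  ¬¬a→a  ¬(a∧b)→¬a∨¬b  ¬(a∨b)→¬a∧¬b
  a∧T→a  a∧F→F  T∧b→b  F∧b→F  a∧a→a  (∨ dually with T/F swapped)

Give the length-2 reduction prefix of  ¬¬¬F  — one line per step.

Answer: after 2 steps: T

Reduction:
  start: ¬¬¬F
  step 1: ¬F
  step 2: T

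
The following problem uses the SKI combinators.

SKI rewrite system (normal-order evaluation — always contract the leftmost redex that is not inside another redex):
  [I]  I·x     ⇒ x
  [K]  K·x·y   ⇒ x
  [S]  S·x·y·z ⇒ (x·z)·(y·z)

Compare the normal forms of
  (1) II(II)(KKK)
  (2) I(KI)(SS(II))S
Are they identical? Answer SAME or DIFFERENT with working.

Answer: DIFFERENT — A ⇓ K, B ⇓ S

Reduction:
Term A:
  start: II(II)(KKK)
  step 1: I(II)(KKK)
  step 2: II(KKK)
  step 3: I(KKK)
  step 4: KKK
  step 5: K

Term B:
  start: I(KI)(SS(II))S
  step 1: KI(SS(II))S
  step 2: IS
  step 3: S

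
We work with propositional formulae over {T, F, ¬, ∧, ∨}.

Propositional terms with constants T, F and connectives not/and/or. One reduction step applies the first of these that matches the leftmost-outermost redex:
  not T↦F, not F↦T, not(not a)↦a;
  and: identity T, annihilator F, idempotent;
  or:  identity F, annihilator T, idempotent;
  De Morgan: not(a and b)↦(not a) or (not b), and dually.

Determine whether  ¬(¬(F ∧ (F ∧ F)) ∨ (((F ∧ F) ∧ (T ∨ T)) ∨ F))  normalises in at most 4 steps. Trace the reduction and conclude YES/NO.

Answer: YES — reaches normal form F in 4 ≤ 4 steps

Working:
  start: ¬(¬(F ∧ (F ∧ F)) ∨ (((F ∧ F) ∧ (T ∨ T)) ∨ F))
  [1] ¬¬(F ∧ (F ∧ F)) ∧ ¬(((F ∧ F) ∧ (T ∨ T)) ∨ F)
  [2] (F ∧ (F ∧ F)) ∧ ¬(((F ∧ F) ∧ (T ∨ T)) ∨ F)
  [3] F ∧ ¬(((F ∧ F) ∧ (T ∨ T)) ∨ F)
  [4] F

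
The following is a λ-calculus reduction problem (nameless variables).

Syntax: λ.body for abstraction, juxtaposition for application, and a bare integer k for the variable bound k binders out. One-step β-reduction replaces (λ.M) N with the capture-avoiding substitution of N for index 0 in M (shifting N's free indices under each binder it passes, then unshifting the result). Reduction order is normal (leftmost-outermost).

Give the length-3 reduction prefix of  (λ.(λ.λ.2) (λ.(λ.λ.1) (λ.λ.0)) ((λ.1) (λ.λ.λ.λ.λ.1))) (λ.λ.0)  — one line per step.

  start: (λ.(λ.λ.2) (λ.(λ.λ.1) (λ.λ.0)) ((λ.1) (λ.λ.λ.λ.λ.1))) (λ.λ.0)
  [1] (λ.λ.λ.λ.0) (λ.(λ.λ.1) (λ.λ.0)) ((λ.λ.λ.0) (λ.λ.λ.λ.λ.1))
  [2] (λ.λ.λ.0) ((λ.λ.λ.0) (λ.λ.λ.λ.λ.1))
  [3] λ.λ.0

Answer: after 3 steps: λ.λ.0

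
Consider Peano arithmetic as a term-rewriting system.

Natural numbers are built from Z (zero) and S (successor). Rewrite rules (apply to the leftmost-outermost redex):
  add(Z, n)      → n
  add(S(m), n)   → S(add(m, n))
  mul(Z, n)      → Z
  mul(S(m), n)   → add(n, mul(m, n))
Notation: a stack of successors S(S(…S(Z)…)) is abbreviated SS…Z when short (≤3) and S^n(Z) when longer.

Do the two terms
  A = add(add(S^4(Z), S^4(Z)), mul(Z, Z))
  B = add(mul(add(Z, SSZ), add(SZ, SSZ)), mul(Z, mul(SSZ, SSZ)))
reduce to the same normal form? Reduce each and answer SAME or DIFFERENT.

Answer: DIFFERENT — A ⇓ S^8(Z), B ⇓ S^6(Z)

Working:
Term A:
  start: add(add(S^4(Z), S^4(Z)), mul(Z, Z))
  step 1: add(S(add(SSSZ, S^4(Z))), mul(Z, Z))
  step 2: S(add(add(SSSZ, S^4(Z)), mul(Z, Z)))
  step 3: S(add(S(add(SSZ, S^4(Z))), mul(Z, Z)))
  step 4: S(S(add(add(SSZ, S^4(Z)), mul(Z, Z))))
  step 5: S(S(add(S(add(SZ, S^4(Z))), mul(Z, Z))))
  step 6: S(S(S(add(add(SZ, S^4(Z)), mul(Z, Z)))))
  step 7: S(S(S(add(S(add(Z, S^4(Z))), mul(Z, Z)))))
  step 8: S(S(S(S(add(add(Z, S^4(Z)), mul(Z, Z))))))
  step 9: S(S(S(S(add(S^4(Z), mul(Z, Z))))))
  step 10: S(S(S(S(S(add(SSSZ, mul(Z, Z)))))))
  step 11: S(S(S(S(S(S(add(SSZ, mul(Z, Z))))))))
  step 12: S(S(S(S(S(S(S(add(SZ, mul(Z, Z)))))))))
  step 13: S(S(S(S(S(S(S(S(add(Z, mul(Z, Z))))))))))
  step 14: S(S(S(S(S(S(S(S(mul(Z, Z)))))))))
  step 15: S^8(Z)

Term B:
  start: add(mul(add(Z, SSZ), add(SZ, SSZ)), mul(Z, mul(SSZ, SSZ)))
  step 1: add(mul(SSZ, add(SZ, SSZ)), mul(Z, mul(SSZ, SSZ)))
  step 2: add(add(add(SZ, SSZ), mul(SZ, add(SZ, SSZ))), mul(Z, mul(SSZ, SSZ)))
  step 3: add(add(S(add(Z, SSZ)), mul(SZ, add(SZ, SSZ))), mul(Z, mul(SSZ, SSZ)))
  step 4: add(S(add(add(Z, SSZ), mul(SZ, add(SZ, SSZ)))), mul(Z, mul(SSZ, SSZ)))
  step 5: S(add(add(add(Z, SSZ), mul(SZ, add(SZ, SSZ))), mul(Z, mul(SSZ, SSZ))))
  step 6: S(add(add(SSZ, mul(SZ, add(SZ, SSZ))), mul(Z, mul(SSZ, SSZ))))
  step 7: S(add(S(add(SZ, mul(SZ, add(SZ, SSZ)))), mul(Z, mul(SSZ, SSZ))))
  step 8: S(S(add(add(SZ, mul(SZ, add(SZ, SSZ))), mul(Z, mul(SSZ, SSZ)))))
  step 9: S(S(add(S(add(Z, mul(SZ, add(SZ, SSZ)))), mul(Z, mul(SSZ, SSZ)))))
  step 10: S(S(S(add(add(Z, mul(SZ, add(SZ, SSZ))), mul(Z, mul(SSZ, SSZ))))))
  step 11: S(S(S(add(mul(SZ, add(SZ, SSZ)), mul(Z, mul(SSZ, SSZ))))))
  step 12: S(S(S(add(add(add(SZ, SSZ), mul(Z, add(SZ, SSZ))), mul(Z, mul(SSZ, SSZ))))))
  step 13: S(S(S(add(add(S(add(Z, SSZ)), mul(Z, add(SZ, SSZ))), mul(Z, mul(SSZ, SSZ))))))
  step 14: S(S(S(add(S(add(add(Z, SSZ), mul(Z, add(SZ, SSZ)))), mul(Z, mul(SSZ, SSZ))))))
  step 15: S(S(S(S(add(add(add(Z, SSZ), mul(Z, add(SZ, SSZ))), mul(Z, mul(SSZ, SSZ)))))))
  step 16: S(S(S(S(add(add(SSZ, mul(Z, add(SZ, SSZ))), mul(Z, mul(SSZ, SSZ)))))))
  step 17: S(S(S(S(add(S(add(SZ, mul(Z, add(SZ, SSZ)))), mul(Z, mul(SSZ, SSZ)))))))
  step 18: S(S(S(S(S(add(add(SZ, mul(Z, add(SZ, SSZ))), mul(Z, mul(SSZ, SSZ))))))))
  step 19: S(S(S(S(S(add(S(add(Z, mul(Z, add(SZ, SSZ)))), mul(Z, mul(SSZ, SSZ))))))))
  step 20: S(S(S(S(S(S(add(add(Z, mul(Z, add(SZ, SSZ))), mul(Z, mul(SSZ, SSZ)))))))))
  step 21: S(S(S(S(S(S(add(mul(Z, add(SZ, SSZ)), mul(Z, mul(SSZ, SSZ)))))))))
  step 22: S(S(S(S(S(S(add(Z, mul(Z, mul(SSZ, SSZ)))))))))
  step 23: S(S(S(S(S(S(mul(Z, mul(SSZ, SSZ))))))))
  step 24: S^6(Z)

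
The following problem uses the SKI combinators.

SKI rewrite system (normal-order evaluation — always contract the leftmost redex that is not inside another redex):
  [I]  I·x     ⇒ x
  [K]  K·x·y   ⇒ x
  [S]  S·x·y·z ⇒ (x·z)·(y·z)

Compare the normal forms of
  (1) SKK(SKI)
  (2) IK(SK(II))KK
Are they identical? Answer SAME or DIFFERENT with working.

Answer: DIFFERENT — A ⇓ SKI, B ⇓ K

Derivation:
Term A:
  start: SKK(SKI)
  step 1: K(SKI)(K(SKI))
  step 2: SKI

Term B:
  start: IK(SK(II))KK
  step 1: K(SK(II))KK
  step 2: SK(II)K
  step 3: KK(IIK)
  step 4: K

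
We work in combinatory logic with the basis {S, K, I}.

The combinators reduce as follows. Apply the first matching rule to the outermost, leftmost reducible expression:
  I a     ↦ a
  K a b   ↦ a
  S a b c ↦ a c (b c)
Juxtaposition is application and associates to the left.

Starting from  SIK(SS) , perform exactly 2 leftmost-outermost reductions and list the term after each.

Answer: after 2 steps: SS(K(SS))

Derivation:
  start: SIK(SS)
  step 1: I(SS)(K(SS))
  step 2: SS(K(SS))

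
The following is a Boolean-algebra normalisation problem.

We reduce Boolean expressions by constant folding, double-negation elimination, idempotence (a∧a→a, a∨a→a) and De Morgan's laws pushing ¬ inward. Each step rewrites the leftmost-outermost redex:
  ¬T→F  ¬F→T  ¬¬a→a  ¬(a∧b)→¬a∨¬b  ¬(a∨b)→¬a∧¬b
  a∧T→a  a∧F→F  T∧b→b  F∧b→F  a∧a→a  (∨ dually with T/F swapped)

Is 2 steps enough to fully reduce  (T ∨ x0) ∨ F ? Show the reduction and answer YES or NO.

  start: (T ∨ x0) ∨ F
  step 1: T ∨ x0
  step 2: T

Answer: YES — reaches normal form T in 2 ≤ 2 steps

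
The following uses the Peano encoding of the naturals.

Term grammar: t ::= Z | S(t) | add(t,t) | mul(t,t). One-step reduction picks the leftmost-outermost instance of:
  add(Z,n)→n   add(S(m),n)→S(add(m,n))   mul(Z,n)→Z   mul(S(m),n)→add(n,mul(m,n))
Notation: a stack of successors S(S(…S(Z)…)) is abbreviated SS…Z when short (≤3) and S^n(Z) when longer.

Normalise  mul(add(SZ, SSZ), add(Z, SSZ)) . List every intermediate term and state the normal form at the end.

  start: mul(add(SZ, SSZ), add(Z, SSZ))
  →1  mul(S(add(Z, SSZ)), add(Z, SSZ))
  →2  add(add(Z, SSZ), mul(add(Z, SSZ), add(Z, SSZ)))
  →3  add(SSZ, mul(add(Z, SSZ), add(Z, SSZ)))
  →4  S(add(SZ, mul(add(Z, SSZ), add(Z, SSZ))))
  →5  S(S(add(Z, mul(add(Z, SSZ), add(Z, SSZ)))))
  →6  S(S(mul(add(Z, SSZ), add(Z, SSZ))))
  →7  S(S(mul(SSZ, add(Z, SSZ))))
  →8  S(S(add(add(Z, SSZ), mul(SZ, add(Z, SSZ)))))
  →9  S(S(add(SSZ, mul(SZ, add(Z, SSZ)))))
  →10  S(S(S(add(SZ, mul(SZ, add(Z, SSZ))))))
  →11  S(S(S(S(add(Z, mul(SZ, add(Z, SSZ)))))))
  →12  S(S(S(S(mul(SZ, add(Z, SSZ))))))
  →13  S(S(S(S(add(add(Z, SSZ), mul(Z, add(Z, SSZ)))))))
  →14  S(S(S(S(add(SSZ, mul(Z, add(Z, SSZ)))))))
  →15  S(S(S(S(S(add(SZ, mul(Z, add(Z, SSZ))))))))
  →16  S(S(S(S(S(S(add(Z, mul(Z, add(Z, SSZ)))))))))
  →17  S(S(S(S(S(S(mul(Z, add(Z, SSZ))))))))
  →18  S^6(Z)

Answer: normal form = S^6(Z)  (in 18 steps)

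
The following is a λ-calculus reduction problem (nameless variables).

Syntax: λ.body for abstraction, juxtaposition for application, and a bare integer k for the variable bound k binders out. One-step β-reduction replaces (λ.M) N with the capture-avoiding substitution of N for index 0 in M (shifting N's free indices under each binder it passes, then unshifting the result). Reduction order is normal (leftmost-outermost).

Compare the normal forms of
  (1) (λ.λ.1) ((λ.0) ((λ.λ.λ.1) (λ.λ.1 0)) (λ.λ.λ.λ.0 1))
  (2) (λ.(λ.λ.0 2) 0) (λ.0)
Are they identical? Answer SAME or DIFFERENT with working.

Term A:
  start: (λ.λ.1) ((λ.0) ((λ.λ.λ.1) (λ.λ.1 0)) (λ.λ.λ.λ.0 1))
  →1  λ.(λ.0) ((λ.λ.λ.1) (λ.λ.1 0)) (λ.λ.λ.λ.0 1)
  →2  λ.(λ.λ.λ.1) (λ.λ.1 0) (λ.λ.λ.λ.0 1)
  →3  λ.(λ.λ.1) (λ.λ.λ.λ.0 1)
  →4  λ.λ.λ.λ.λ.λ.0 1

Term B:
  start: (λ.(λ.λ.0 2) 0) (λ.0)
  →1  (λ.λ.0 (λ.0)) (λ.0)
  →2  λ.0 (λ.0)

Answer: DIFFERENT — A ⇓ λ.λ.λ.λ.λ.λ.0 1, B ⇓ λ.0 (λ.0)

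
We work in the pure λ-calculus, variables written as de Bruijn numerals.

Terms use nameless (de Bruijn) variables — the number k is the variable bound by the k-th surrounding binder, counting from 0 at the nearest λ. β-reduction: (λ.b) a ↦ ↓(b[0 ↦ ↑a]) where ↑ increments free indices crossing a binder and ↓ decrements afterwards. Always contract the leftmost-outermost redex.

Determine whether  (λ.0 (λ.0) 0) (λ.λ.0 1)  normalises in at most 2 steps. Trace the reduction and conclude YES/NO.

  start: (λ.0 (λ.0) 0) (λ.λ.0 1)
  [1] (λ.λ.0 1) (λ.0) (λ.λ.0 1)
  [2] (λ.0 (λ.0)) (λ.λ.0 1)

Answer: NO — after 2 steps the term is (λ.0 (λ.0)) (λ.λ.0 1), not yet normal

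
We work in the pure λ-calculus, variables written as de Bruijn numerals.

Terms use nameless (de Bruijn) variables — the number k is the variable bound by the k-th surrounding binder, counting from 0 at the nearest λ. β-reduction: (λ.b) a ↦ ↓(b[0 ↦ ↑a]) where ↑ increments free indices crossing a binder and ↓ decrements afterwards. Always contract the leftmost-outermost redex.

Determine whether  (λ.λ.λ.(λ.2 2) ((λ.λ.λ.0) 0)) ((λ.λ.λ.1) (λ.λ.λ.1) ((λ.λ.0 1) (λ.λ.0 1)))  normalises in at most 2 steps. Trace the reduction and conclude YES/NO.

  start: (λ.λ.λ.(λ.2 2) ((λ.λ.λ.0) 0)) ((λ.λ.λ.1) (λ.λ.λ.1) ((λ.λ.0 1) (λ.λ.0 1)))
  [1] λ.λ.(λ.2 2) ((λ.λ.λ.0) 0)
  [2] λ.λ.1 1

Answer: YES — reaches normal form λ.λ.1 1 in 2 ≤ 2 steps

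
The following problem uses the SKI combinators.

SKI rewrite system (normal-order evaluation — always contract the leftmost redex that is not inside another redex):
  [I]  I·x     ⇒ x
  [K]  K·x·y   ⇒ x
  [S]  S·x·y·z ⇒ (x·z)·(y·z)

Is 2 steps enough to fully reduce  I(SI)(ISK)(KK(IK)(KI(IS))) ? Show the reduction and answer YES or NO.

  start: I(SI)(ISK)(KK(IK)(KI(IS)))
  step 1: SI(ISK)(KK(IK)(KI(IS)))
  step 2: I(KK(IK)(KI(IS)))(ISK(KK(IK)(KI(IS))))

Answer: NO — after 2 steps the term is I(KK(IK)(KI(IS)))(ISK(KK(IK)(KI(IS)))), not yet normal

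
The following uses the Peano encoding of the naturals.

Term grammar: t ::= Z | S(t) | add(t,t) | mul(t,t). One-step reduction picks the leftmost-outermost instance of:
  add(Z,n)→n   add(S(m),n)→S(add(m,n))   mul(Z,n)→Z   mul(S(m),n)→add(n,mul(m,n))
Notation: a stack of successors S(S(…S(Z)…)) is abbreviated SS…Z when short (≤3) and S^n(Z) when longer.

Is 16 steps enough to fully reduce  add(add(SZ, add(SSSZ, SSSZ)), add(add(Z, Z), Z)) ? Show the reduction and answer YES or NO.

  start: add(add(SZ, add(SSSZ, SSSZ)), add(add(Z, Z), Z))
  [1] add(S(add(Z, add(SSSZ, SSSZ))), add(add(Z, Z), Z))
  [2] S(add(add(Z, add(SSSZ, SSSZ)), add(add(Z, Z), Z)))
  [3] S(add(add(SSSZ, SSSZ), add(add(Z, Z), Z)))
  [4] S(add(S(add(SSZ, SSSZ)), add(add(Z, Z), Z)))
  [5] S(S(add(add(SSZ, SSSZ), add(add(Z, Z), Z))))
  [6] S(S(add(S(add(SZ, SSSZ)), add(add(Z, Z), Z))))
  [7] S(S(S(add(add(SZ, SSSZ), add(add(Z, Z), Z)))))
  [8] S(S(S(add(S(add(Z, SSSZ)), add(add(Z, Z), Z)))))
  [9] S(S(S(S(add(add(Z, SSSZ), add(add(Z, Z), Z))))))
  [10] S(S(S(S(add(SSSZ, add(add(Z, Z), Z))))))
  [11] S(S(S(S(S(add(SSZ, add(add(Z, Z), Z)))))))
  [12] S(S(S(S(S(S(add(SZ, add(add(Z, Z), Z))))))))
  [13] S(S(S(S(S(S(S(add(Z, add(add(Z, Z), Z)))))))))
  [14] S(S(S(S(S(S(S(add(add(Z, Z), Z))))))))
  [15] S(S(S(S(S(S(S(add(Z, Z))))))))
  [16] S^7(Z)

Answer: YES — reaches normal form S^7(Z) in 16 ≤ 16 steps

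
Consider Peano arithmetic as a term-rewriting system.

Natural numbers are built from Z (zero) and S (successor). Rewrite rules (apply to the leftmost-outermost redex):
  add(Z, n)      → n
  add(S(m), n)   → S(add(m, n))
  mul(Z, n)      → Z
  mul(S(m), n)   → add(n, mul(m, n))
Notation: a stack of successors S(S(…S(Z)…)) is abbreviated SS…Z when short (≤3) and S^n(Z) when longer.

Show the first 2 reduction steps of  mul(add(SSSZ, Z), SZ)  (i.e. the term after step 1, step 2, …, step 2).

  start: mul(add(SSSZ, Z), SZ)
  →1  mul(S(add(SSZ, Z)), SZ)
  →2  add(SZ, mul(add(SSZ, Z), SZ))

Answer: after 2 steps: add(SZ, mul(add(SSZ, Z), SZ))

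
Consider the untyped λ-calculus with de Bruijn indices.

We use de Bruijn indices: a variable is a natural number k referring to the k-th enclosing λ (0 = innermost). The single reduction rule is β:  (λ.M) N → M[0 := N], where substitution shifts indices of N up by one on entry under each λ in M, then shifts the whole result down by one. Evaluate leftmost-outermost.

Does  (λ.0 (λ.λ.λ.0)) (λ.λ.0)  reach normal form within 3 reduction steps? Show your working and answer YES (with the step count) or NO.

  start: (λ.0 (λ.λ.λ.0)) (λ.λ.0)
  →1  (λ.λ.0) (λ.λ.λ.0)
  →2  λ.0

Answer: YES — reaches normal form λ.0 in 2 ≤ 3 steps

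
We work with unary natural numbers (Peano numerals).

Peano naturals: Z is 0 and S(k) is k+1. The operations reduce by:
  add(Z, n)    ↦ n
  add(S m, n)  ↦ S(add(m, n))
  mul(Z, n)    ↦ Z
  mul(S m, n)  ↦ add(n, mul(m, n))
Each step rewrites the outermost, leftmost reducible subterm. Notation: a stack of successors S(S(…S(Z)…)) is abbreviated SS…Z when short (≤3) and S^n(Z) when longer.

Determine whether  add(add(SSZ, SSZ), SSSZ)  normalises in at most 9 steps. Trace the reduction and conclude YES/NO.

Answer: YES — reaches normal form S^7(Z) in 8 ≤ 9 steps

Working:
  start: add(add(SSZ, SSZ), SSSZ)
  [1] add(S(add(SZ, SSZ)), SSSZ)
  [2] S(add(add(SZ, SSZ), SSSZ))
  [3] S(add(S(add(Z, SSZ)), SSSZ))
  [4] S(S(add(add(Z, SSZ), SSSZ)))
  [5] S(S(add(SSZ, SSSZ)))
  [6] S(S(S(add(SZ, SSSZ))))
  [7] S(S(S(S(add(Z, SSSZ)))))
  [8] S^7(Z)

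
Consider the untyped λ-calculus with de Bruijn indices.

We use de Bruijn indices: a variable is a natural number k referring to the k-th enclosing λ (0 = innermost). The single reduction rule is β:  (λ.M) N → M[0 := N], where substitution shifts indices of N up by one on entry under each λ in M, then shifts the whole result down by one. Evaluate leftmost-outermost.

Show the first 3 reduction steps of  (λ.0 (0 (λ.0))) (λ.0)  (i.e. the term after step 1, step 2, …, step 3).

Answer: after 3 steps: λ.0

Working:
  start: (λ.0 (0 (λ.0))) (λ.0)
  step 1: (λ.0) ((λ.0) (λ.0))
  step 2: (λ.0) (λ.0)
  step 3: λ.0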